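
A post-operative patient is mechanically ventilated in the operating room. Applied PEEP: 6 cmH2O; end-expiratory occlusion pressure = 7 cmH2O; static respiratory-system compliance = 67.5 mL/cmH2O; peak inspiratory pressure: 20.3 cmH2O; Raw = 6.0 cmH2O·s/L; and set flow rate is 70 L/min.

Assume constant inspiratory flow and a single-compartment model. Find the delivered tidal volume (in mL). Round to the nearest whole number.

Flow: 70 L/min ÷ 60 = 1.1667 L/s.
Total PEEP = 7 cmH2O (set 6 + intrinsic 1); this is the baseline alveolar pressure.
Equation of motion (constant flow): PIP = Vt/C + R·V̇ + PEEP.
Vt/C = PIP − R·V̇ − PEEP = 20.3 − 7.0 − 7 = 6.3 cmH2O.
Vt = C × 6.3 = 67.5 × 6.3 = 425.25 mL.

425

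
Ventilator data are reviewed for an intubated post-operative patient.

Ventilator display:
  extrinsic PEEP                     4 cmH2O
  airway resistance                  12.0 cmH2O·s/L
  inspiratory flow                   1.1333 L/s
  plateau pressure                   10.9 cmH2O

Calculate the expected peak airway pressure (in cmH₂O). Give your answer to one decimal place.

24.5

PIP = Pplat + Raw × flow = 10.9 + 12.0 × 1.1333 = 10.9 + 13.6 = 24.5 cmH2O.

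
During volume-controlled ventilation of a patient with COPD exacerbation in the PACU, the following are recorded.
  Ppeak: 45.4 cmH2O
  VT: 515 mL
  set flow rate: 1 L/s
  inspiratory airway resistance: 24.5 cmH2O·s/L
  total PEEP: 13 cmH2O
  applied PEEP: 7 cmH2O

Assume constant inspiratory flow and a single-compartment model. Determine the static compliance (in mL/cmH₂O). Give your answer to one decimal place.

Total PEEP = 13 cmH2O (set 7 + intrinsic 6); this is the baseline alveolar pressure.
Equation of motion (constant flow): PIP = Vt/C + R·V̇ + PEEP.
Vt/C = PIP − R·V̇ − PEEP = 45.4 − 24.5×1 − 13 = 45.4 − 24.5 − 13 = 7.9 cmH2O.
C = Vt / 7.9 = 515 / 7.9 = 65.19 mL/cmH2O.

65.2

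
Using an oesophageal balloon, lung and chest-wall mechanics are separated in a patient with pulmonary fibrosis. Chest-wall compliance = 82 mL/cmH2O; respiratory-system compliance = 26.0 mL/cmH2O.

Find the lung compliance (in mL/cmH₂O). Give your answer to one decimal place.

38.1

1/CL = 1/Crs − 1/Ccw.
1/CL = 1/26.0 − 1/82 = 0.02627.
CL = 38.066 mL/cmH2O.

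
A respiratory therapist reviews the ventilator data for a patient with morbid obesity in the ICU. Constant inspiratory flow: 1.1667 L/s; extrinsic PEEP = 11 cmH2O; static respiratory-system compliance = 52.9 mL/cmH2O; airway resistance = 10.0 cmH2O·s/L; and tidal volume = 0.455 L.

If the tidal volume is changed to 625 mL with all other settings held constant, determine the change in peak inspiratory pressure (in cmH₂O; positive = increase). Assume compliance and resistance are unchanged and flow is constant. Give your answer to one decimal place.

PIP = Vt/C + R·V̇ + PEEP (constant-flow equation of motion).
Only the elastic term changes: ΔPIP = ΔVt / C = (625 − 455) / 52.9 = 3.214 cmH2O.

3.2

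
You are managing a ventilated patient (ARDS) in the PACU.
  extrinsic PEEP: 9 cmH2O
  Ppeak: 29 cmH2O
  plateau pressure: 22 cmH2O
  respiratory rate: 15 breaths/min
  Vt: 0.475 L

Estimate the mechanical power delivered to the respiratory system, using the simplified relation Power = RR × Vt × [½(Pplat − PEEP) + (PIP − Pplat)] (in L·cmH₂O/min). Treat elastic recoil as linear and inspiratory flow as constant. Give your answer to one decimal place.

96.2

Per-breath work = Vt × [½(Pplat−PEEP) + (PIP−Pplat)] = 0.475 × [0.5×13.0 + 7.0] = 0.475 × 13.5 = 6.413 L·cmH2O.
Power = 15 × 6.413 = 96.195 L·cmH2O/min.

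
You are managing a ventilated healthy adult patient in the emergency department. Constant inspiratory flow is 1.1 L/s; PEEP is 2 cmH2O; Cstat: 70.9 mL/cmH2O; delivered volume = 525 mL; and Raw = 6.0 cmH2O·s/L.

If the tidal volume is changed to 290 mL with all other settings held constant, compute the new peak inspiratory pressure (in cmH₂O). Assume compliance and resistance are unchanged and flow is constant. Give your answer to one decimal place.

PIP = Vt/C + R·V̇ + PEEP (constant-flow equation of motion).
Only the elastic term changes: ΔPIP = ΔVt / C = (290 − 525) / 70.9 = -3.315 cmH2O.
Original PIP = 525/70.9 + 6.0×1.1 + 2 = 16.005 cmH2O; new PIP = 16.005 + (-3.315) = 12.69 cmH2O.

12.7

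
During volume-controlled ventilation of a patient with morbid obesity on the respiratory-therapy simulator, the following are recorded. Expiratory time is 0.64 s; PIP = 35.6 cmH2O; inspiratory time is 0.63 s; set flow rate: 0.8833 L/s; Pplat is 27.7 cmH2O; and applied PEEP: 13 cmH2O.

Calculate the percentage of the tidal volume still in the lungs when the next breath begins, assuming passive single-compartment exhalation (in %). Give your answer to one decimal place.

Vt = flow × Ti = 0.8833 L/s × 0.63 s × 1000 mL/L = 556.48 mL.
R = (PIP − Pplat)/V̇ = (35.6 − 27.7) / 0.8833 = 7.9/0.8833 = 8.944 cmH2O·s/L.
C = Vt/(Pplat − PEEP) = 556.48 / (27.7 − 13) = 556.48/14.7 = 37.856 mL/cmH2O.
τ = R × C = 8.944 × 0.03786 L/cmH2O = 0.3386 s.
Fraction remaining at end-expiration = e^(−Te/τ) = e^(−0.64/0.3386) = 0.1511 → 15.11%.

15.1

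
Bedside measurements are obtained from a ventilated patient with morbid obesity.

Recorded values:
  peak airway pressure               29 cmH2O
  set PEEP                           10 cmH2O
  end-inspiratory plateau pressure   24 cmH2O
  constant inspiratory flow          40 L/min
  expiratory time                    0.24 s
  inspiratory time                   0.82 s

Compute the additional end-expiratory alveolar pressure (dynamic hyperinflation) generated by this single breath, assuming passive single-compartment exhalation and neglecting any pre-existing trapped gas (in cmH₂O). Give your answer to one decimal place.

6.2

Flow: 40 L/min ÷ 60 = 0.6667 L/s.
Vt = flow × Ti = 0.6667 L/s × 0.82 s × 1000 mL/L = 546.69 mL.
R = (PIP − Pplat)/V̇ = (29 − 24) / 0.6667 = 5.0/0.6667 = 7.5 cmH2O·s/L.
C = Vt/(Pplat − PEEP) = 546.69 / (24 − 10) = 546.69/14.0 = 39.049 mL/cmH2O.
τ = R × C = 7.5 × 0.03905 L/cmH2O = 0.2929 s.
Fraction remaining = e^(−Te/τ) = e^(−0.24/0.2929) = 0.4407; trapped volume = 546.69 × 0.4407 = 240.93 mL.
Additional alveolar pressure from trapping ≈ V_trapped / C = 240.93 / 39.049 = 6.17 cmH2O.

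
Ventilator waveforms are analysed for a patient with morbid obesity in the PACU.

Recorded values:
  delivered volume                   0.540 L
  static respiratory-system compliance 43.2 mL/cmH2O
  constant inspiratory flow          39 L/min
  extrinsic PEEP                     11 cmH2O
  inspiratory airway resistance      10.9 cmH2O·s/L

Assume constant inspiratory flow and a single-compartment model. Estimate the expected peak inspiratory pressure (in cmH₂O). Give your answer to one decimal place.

30.6

Flow: 39 L/min ÷ 60 = 0.65 L/s.
Equation of motion (constant flow): PIP = Vt/C + R·V̇ + PEEP.
PIP = 540/43.2 + 10.9×0.65 + 11 = 12.5 + 7.085 + 11 = 30.585 cmH2O.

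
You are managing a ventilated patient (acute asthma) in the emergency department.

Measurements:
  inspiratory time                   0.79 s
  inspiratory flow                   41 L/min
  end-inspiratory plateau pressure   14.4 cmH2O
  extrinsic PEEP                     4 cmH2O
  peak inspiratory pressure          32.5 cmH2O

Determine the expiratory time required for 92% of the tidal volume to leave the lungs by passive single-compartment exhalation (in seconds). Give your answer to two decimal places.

Flow: 41 L/min ÷ 60 = 0.6833 L/s.
Vt = flow × Ti = 0.6833 L/s × 0.79 s × 1000 mL/L = 539.81 mL.
R = (PIP − Pplat)/V̇ = (32.5 − 14.4) / 0.6833 = 18.1/0.6833 = 26.489 cmH2O·s/L.
C = Vt/(Pplat − PEEP) = 539.81 / (14.4 − 4) = 539.81/10.4 = 51.905 mL/cmH2O.
τ = R × C = 26.489 × 0.05191 L/cmH2O = 1.375 s.
t = −τ·ln(1 − 0.92) = −1.375·ln(0.08) = 3.473 s.

3.47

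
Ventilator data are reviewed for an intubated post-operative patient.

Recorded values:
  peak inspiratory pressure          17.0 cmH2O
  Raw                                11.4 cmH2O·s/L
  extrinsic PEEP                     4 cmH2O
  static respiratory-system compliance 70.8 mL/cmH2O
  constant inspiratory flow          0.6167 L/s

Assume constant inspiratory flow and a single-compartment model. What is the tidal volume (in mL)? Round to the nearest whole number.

Equation of motion (constant flow): PIP = Vt/C + R·V̇ + PEEP.
Vt/C = PIP − R·V̇ − PEEP = 17.0 − 7.03 − 4 = 5.97 cmH2O.
Vt = C × 5.97 = 70.8 × 5.97 = 422.68 mL.

423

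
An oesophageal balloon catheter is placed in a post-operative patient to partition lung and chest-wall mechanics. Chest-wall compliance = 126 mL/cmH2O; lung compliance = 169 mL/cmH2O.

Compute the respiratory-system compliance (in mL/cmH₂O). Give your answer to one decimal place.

72.2

Lung and chest wall are elastances in series: 1/Crs = 1/CL + 1/Ccw.
1/Crs = 1/169 + 1/126 = 0.01385.
Crs = 72.202 mL/cmH2O.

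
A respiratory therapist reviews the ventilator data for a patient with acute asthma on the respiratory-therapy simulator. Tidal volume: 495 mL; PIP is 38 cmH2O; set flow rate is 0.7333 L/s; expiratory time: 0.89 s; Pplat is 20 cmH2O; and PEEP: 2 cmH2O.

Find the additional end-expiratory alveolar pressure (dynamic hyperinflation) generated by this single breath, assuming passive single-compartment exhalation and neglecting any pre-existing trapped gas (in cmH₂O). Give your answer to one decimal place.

R = (PIP − Pplat)/V̇ = (38 − 20) / 0.7333 = 18.0/0.7333 = 24.547 cmH2O·s/L.
C = Vt/(Pplat − PEEP) = 495.0 / (20 − 2) = 495.0/18.0 = 27.5 mL/cmH2O.
τ = R × C = 24.547 × 0.0275 L/cmH2O = 0.675 s.
Fraction remaining = e^(−Te/τ) = e^(−0.89/0.675) = 0.2675; trapped volume = 495.0 × 0.2675 = 132.41 mL.
Additional alveolar pressure from trapping ≈ V_trapped / C = 132.41 / 27.5 = 4.815 cmH2O.

4.8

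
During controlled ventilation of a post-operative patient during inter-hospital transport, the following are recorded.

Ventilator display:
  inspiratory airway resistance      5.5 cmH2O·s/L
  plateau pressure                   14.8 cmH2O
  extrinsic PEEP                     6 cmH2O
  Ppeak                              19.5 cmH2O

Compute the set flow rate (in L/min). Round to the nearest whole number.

flow = (PIP − Pplat) / Raw = (19.5 − 14.8) / 5.5 = 0.8545 L/s × 60 = 51.27 L/min.

51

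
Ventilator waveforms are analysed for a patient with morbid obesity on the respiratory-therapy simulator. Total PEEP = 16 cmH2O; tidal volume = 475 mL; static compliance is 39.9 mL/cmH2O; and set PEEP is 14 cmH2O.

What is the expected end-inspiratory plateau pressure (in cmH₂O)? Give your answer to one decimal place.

27.9

End-expiratory occlusion gives total PEEP = 16 cmH2O (intrinsic PEEP = 16 − 14 = 2). Use total PEEP for the elastic gradient.
Pplat = PEEPtotal + Vt / Cstat = 16 + 475 / 39.9 = 16 + 11.905 = 27.905 cmH2O.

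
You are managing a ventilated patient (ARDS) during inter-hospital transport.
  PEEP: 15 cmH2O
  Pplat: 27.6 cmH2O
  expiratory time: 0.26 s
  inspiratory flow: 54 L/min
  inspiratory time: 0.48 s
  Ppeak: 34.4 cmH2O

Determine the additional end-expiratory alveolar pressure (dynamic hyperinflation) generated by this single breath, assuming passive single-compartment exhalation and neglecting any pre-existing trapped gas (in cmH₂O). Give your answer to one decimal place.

4.6

Flow: 54 L/min ÷ 60 = 0.9 L/s.
Vt = flow × Ti = 0.9 L/s × 0.48 s × 1000 mL/L = 432.0 mL.
R = (PIP − Pplat)/V̇ = (34.4 − 27.6) / 0.9 = 6.8/0.9 = 7.556 cmH2O·s/L.
C = Vt/(Pplat − PEEP) = 432.0 / (27.6 − 15) = 432.0/12.6 = 34.286 mL/cmH2O.
τ = R × C = 7.556 × 0.03429 L/cmH2O = 0.2591 s.
Fraction remaining = e^(−Te/τ) = e^(−0.26/0.2591) = 0.3666; trapped volume = 432.0 × 0.3666 = 158.37 mL.
Additional alveolar pressure from trapping ≈ V_trapped / C = 158.37 / 34.286 = 4.619 cmH2O.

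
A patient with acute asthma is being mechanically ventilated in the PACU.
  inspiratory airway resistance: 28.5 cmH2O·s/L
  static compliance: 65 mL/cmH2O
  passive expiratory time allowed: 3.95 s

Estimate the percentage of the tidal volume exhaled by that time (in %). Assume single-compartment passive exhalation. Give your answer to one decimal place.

τ = R × C = 28.5 × 65 mL/cmH2O = 28.5 × 0.065 L/cmH2O = 1.853 s.
Passive exhalation: V(t)/V₀ = e^(−t/τ) = e^(−3.95/1.853) = 0.1186.
Fraction exhaled = 1 − 0.1186 = 0.8814 → 88.14%.

88.1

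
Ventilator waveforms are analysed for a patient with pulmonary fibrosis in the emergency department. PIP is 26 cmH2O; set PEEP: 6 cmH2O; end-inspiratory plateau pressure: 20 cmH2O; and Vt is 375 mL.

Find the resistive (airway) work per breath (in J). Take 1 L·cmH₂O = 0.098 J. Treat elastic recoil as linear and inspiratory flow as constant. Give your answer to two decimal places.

With constant inspiratory flow the resistive pressure is constant at PIP − Pplat = 26 − 20 = 6.0 cmH2O, so resistive work = 6.0 × 0.375 = 2.25 L·cmH2O.
× 0.098 J/(L·cmH2O) → 0.2205 J.

0.22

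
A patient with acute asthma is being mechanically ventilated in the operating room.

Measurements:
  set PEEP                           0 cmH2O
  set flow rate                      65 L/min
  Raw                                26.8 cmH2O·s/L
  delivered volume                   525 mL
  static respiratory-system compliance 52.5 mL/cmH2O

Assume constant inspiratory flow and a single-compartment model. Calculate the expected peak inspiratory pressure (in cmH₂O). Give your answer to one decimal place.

39.0

Flow: 65 L/min ÷ 60 = 1.0833 L/s.
Equation of motion (constant flow): PIP = Vt/C + R·V̇ + PEEP.
PIP = 525/52.5 + 26.8×1.0833 + 0 = 10.0 + 29.032 + 0 = 39.032 cmH2O.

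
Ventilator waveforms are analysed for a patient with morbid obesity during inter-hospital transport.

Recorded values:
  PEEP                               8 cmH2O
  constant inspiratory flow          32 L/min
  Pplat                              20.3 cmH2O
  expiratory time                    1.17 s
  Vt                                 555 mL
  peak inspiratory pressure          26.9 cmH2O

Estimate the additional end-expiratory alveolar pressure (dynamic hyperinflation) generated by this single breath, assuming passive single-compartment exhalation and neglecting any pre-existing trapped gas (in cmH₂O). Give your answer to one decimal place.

1.5

Flow: 32 L/min ÷ 60 = 0.5333 L/s.
R = (PIP − Pplat)/V̇ = (26.9 − 20.3) / 0.5333 = 6.6/0.5333 = 12.376 cmH2O·s/L.
C = Vt/(Pplat − PEEP) = 555.0 / (20.3 − 8) = 555.0/12.3 = 45.122 mL/cmH2O.
τ = R × C = 12.376 × 0.04512 L/cmH2O = 0.5584 s.
Fraction remaining = e^(−Te/τ) = e^(−1.17/0.5584) = 0.123; trapped volume = 555.0 × 0.123 = 68.265 mL.
Additional alveolar pressure from trapping ≈ V_trapped / C = 68.265 / 45.122 = 1.513 cmH2O.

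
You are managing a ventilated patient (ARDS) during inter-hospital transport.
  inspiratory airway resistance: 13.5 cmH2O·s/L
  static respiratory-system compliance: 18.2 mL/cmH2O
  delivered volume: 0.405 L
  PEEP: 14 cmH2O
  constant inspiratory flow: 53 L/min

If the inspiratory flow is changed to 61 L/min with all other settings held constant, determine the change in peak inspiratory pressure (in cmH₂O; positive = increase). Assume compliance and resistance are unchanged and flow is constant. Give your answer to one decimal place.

1.8

Flow: 53 L/min ÷ 60 = 0.8833 L/s.
New flow: 61 L/min ÷ 60 = 1.0167 L/s.
PIP = Vt/C + R·V̇ + PEEP (constant-flow equation of motion).
Only the resistive term changes: ΔPIP = R × ΔV̇ = 13.5 × (1.0167 − 0.8833) = 13.5 × 0.1334 = 1.801 cmH2O.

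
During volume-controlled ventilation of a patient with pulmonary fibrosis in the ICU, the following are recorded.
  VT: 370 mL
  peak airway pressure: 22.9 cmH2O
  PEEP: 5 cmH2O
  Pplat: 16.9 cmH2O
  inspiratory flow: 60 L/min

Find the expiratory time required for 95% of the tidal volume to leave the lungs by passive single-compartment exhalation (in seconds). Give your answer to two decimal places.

Flow: 60 L/min ÷ 60 = 1 L/s.
R = (PIP − Pplat)/V̇ = (22.9 − 16.9) / 1 = 6.0/1 = 6.0 cmH2O·s/L.
C = Vt/(Pplat − PEEP) = 370.0 / (16.9 − 5) = 370.0/11.9 = 31.092 mL/cmH2O.
τ = R × C = 6.0 × 0.03109 L/cmH2O = 0.1865 s.
t = −τ·ln(1 − 0.95) = −0.1865·ln(0.05) = 0.5587 s.

0.56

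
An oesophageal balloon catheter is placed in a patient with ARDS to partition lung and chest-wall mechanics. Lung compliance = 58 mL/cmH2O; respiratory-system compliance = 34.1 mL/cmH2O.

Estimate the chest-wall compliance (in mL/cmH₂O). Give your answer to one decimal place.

82.8

1/Ccw = 1/Crs − 1/CL.
1/Ccw = 1/34.1 − 1/58 = 0.01208.
Ccw = 82.781 mL/cmH2O.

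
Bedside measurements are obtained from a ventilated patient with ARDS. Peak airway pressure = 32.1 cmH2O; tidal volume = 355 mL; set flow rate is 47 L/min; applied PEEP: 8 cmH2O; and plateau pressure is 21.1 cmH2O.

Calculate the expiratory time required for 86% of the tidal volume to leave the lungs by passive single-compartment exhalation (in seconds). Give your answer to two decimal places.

0.75

Flow: 47 L/min ÷ 60 = 0.7833 L/s.
R = (PIP − Pplat)/V̇ = (32.1 − 21.1) / 0.7833 = 11.0/0.7833 = 14.043 cmH2O·s/L.
C = Vt/(Pplat − PEEP) = 355.0 / (21.1 − 8) = 355.0/13.1 = 27.099 mL/cmH2O.
τ = R × C = 14.043 × 0.0271 L/cmH2O = 0.3806 s.
t = −τ·ln(1 − 0.86) = −0.3806·ln(0.14) = 0.7483 s.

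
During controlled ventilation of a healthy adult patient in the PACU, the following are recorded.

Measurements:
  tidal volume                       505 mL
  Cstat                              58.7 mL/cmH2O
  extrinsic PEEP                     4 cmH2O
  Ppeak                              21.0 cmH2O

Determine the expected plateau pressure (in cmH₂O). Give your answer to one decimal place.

12.6

Pplat = PEEP + Vt / Cstat = 4 + 505 / 58.7 = 4 + 8.603 = 12.603 cmH2O.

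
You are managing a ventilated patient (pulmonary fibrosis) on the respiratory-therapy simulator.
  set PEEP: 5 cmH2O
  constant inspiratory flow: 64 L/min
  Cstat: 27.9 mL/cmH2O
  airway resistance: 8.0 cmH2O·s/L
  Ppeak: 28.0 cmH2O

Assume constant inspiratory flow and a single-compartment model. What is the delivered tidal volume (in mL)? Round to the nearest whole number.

404

Flow: 64 L/min ÷ 60 = 1.0667 L/s.
Equation of motion (constant flow): PIP = Vt/C + R·V̇ + PEEP.
Vt/C = PIP − R·V̇ − PEEP = 28.0 − 8.534 − 5 = 14.466 cmH2O.
Vt = C × 14.466 = 27.9 × 14.466 = 403.6 mL.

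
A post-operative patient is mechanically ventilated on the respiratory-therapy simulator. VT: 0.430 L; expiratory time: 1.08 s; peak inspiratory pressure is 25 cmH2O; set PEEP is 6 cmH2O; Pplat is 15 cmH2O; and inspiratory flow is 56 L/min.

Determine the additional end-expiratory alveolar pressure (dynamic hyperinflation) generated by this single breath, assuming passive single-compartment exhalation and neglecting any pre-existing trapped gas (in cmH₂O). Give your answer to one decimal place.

1.1

Flow: 56 L/min ÷ 60 = 0.9333 L/s.
R = (PIP − Pplat)/V̇ = (25 − 15) / 0.9333 = 10.0/0.9333 = 10.715 cmH2O·s/L.
C = Vt/(Pplat − PEEP) = 430.0 / (15 − 6) = 430.0/9.0 = 47.778 mL/cmH2O.
τ = R × C = 10.715 × 0.04778 L/cmH2O = 0.512 s.
Fraction remaining = e^(−Te/τ) = e^(−1.08/0.512) = 0.1213; trapped volume = 430.0 × 0.1213 = 52.159 mL.
Additional alveolar pressure from trapping ≈ V_trapped / C = 52.159 / 47.778 = 1.092 cmH2O.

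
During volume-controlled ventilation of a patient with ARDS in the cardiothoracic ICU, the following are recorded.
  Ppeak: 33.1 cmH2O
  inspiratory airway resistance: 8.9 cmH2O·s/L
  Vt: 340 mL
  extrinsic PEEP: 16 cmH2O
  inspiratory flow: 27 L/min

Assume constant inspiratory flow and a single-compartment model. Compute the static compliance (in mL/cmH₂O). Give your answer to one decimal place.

Flow: 27 L/min ÷ 60 = 0.45 L/s.
Equation of motion (constant flow): PIP = Vt/C + R·V̇ + PEEP.
Vt/C = PIP − R·V̇ − PEEP = 33.1 − 8.9×0.45 − 16 = 33.1 − 4.005 − 16 = 13.095 cmH2O.
C = Vt / 13.095 = 340 / 13.095 = 25.964 mL/cmH2O.

26.0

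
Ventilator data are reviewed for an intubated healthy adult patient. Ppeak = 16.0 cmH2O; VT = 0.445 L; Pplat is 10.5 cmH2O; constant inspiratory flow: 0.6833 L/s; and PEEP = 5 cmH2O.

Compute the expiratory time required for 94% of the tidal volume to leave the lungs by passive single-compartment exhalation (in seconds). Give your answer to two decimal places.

1.83

R = (PIP − Pplat)/V̇ = (16.0 − 10.5) / 0.6833 = 5.5/0.6833 = 8.049 cmH2O·s/L.
C = Vt/(Pplat − PEEP) = 445.0 / (10.5 − 5) = 445.0/5.5 = 80.909 mL/cmH2O.
τ = R × C = 8.049 × 0.08091 L/cmH2O = 0.6512 s.
t = −τ·ln(1 − 0.94) = −0.6512·ln(0.06) = 1.832 s.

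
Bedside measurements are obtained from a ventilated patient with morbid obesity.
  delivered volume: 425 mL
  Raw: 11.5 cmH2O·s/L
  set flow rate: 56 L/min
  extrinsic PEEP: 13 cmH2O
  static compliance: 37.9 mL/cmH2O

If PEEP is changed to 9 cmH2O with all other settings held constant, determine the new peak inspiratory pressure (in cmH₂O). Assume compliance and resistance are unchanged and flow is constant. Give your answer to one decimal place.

30.9

Flow: 56 L/min ÷ 60 = 0.9333 L/s.
PIP = Vt/C + R·V̇ + PEEP (constant-flow equation of motion).
Only the baseline term changes: ΔPIP = ΔPEEP = 9 − 13 = -4.0 cmH2O.
Original PIP = 425/37.9 + 11.5×0.9333 + 13 = 34.947 cmH2O; new PIP = 34.947 + (-4.0) = 30.947 cmH2O.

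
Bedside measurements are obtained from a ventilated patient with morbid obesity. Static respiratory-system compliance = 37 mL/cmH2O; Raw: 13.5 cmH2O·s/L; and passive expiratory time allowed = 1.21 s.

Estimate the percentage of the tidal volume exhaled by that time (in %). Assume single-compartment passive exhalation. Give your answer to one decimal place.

91.1

τ = R × C = 13.5 × 37 mL/cmH2O = 13.5 × 0.037 L/cmH2O = 0.4995 s.
Passive exhalation: V(t)/V₀ = e^(−t/τ) = e^(−1.21/0.4995) = 0.08871.
Fraction exhaled = 1 − 0.08871 = 0.9113 → 91.13%.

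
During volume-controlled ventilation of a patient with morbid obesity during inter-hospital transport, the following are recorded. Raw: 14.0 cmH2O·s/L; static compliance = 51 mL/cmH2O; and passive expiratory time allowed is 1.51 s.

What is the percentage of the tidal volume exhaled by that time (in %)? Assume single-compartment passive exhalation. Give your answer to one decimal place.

τ = R × C = 14.0 × 51 mL/cmH2O = 14.0 × 0.051 L/cmH2O = 0.714 s.
Passive exhalation: V(t)/V₀ = e^(−t/τ) = e^(−1.51/0.714) = 0.1207.
Fraction exhaled = 1 − 0.1207 = 0.8793 → 87.93%.

87.9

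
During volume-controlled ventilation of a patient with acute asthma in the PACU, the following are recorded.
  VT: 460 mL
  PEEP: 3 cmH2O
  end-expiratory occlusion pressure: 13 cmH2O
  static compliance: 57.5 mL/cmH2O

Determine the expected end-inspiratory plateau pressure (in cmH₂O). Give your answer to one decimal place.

21.0

End-expiratory occlusion gives total PEEP = 13 cmH2O (intrinsic PEEP = 13 − 3 = 10). Use total PEEP for the elastic gradient.
Pplat = PEEPtotal + Vt / Cstat = 13 + 460 / 57.5 = 13 + 8.0 = 21.0 cmH2O.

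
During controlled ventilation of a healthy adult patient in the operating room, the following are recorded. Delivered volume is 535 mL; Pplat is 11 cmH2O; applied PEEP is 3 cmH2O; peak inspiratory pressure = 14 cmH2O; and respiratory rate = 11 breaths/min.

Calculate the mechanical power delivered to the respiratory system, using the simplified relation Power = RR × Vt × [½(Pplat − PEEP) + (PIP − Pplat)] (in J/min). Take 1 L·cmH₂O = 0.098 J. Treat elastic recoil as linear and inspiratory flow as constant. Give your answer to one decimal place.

Per-breath work = Vt × [½(Pplat−PEEP) + (PIP−Pplat)] = 0.535 × [0.5×8.0 + 3.0] = 0.535 × 7.0 = 3.745 L·cmH2O.
Power = 11 × 3.745 = 41.195 L·cmH2O/min.
× 0.098 J/(L·cmH2O) → 4.037 J/min.

4.0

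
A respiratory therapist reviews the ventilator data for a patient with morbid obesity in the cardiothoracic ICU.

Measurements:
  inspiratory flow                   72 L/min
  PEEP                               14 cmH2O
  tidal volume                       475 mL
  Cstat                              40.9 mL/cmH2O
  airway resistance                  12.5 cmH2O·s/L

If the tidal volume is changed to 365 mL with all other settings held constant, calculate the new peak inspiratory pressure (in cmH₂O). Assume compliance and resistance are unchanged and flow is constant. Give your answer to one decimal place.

37.9

Flow: 72 L/min ÷ 60 = 1.2 L/s.
PIP = Vt/C + R·V̇ + PEEP (constant-flow equation of motion).
Only the elastic term changes: ΔPIP = ΔVt / C = (365 − 475) / 40.9 = -2.689 cmH2O.
Original PIP = 475/40.9 + 12.5×1.2 + 14 = 40.614 cmH2O; new PIP = 40.614 + (-2.689) = 37.925 cmH2O.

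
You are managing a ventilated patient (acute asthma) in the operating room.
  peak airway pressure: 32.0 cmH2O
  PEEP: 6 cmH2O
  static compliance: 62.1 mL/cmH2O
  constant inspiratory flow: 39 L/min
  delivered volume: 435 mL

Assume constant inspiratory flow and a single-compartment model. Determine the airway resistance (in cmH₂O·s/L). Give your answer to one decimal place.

29.2

Flow: 39 L/min ÷ 60 = 0.65 L/s.
Equation of motion (constant flow): PIP = Vt/C + R·V̇ + PEEP.
R·V̇ = PIP − Vt/C − PEEP = 32.0 − 435/62.1 − 6 = 32.0 − 7.005 − 6 = 18.995 cmH2O.
R = 18.995 / 0.65 = 29.223 cmH2O·s/L.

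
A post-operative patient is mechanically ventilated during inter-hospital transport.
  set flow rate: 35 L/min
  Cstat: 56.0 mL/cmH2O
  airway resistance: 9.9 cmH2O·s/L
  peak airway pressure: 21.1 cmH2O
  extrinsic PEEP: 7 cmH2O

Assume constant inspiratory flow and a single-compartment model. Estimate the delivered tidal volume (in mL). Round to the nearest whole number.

Flow: 35 L/min ÷ 60 = 0.5833 L/s.
Equation of motion (constant flow): PIP = Vt/C + R·V̇ + PEEP.
Vt/C = PIP − R·V̇ − PEEP = 21.1 − 5.775 − 7 = 8.325 cmH2O.
Vt = C × 8.325 = 56.0 × 8.325 = 466.2 mL.

466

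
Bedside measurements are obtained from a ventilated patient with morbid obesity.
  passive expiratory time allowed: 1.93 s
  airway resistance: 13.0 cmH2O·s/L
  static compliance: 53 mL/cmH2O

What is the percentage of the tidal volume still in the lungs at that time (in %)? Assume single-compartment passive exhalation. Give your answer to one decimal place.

τ = R × C = 13.0 × 53 mL/cmH2O = 13.0 × 0.053 L/cmH2O = 0.689 s.
Passive exhalation: V(t)/V₀ = e^(−t/τ) = e^(−1.93/0.689) = 0.06074.
Fraction remaining = 0.06074 → 6.074%.

6.1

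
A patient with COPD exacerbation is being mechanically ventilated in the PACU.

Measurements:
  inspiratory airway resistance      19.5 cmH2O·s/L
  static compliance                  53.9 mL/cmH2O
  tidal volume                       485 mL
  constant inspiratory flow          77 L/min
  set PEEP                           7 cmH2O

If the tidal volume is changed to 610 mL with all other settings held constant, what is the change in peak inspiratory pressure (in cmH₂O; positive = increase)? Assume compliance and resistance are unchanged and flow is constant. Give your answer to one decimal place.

PIP = Vt/C + R·V̇ + PEEP (constant-flow equation of motion).
Only the elastic term changes: ΔPIP = ΔVt / C = (610 − 485) / 53.9 = 2.319 cmH2O.

2.3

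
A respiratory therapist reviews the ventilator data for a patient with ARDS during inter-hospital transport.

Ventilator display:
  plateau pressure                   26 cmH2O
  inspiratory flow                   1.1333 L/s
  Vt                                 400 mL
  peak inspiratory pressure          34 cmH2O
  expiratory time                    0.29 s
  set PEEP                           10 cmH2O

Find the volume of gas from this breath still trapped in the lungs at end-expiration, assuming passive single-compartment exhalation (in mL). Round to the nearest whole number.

R = (PIP − Pplat)/V̇ = (34 − 26) / 1.1333 = 8.0/1.1333 = 7.059 cmH2O·s/L.
C = Vt/(Pplat − PEEP) = 400.0 / (26 − 10) = 400.0/16.0 = 25.0 mL/cmH2O.
τ = R × C = 7.059 × 0.025 L/cmH2O = 0.1765 s.
Fraction remaining = e^(−Te/τ) = e^(−0.29/0.1765) = 0.1934.
Trapped volume = 400.0 × 0.1934 = 77.36 mL.

77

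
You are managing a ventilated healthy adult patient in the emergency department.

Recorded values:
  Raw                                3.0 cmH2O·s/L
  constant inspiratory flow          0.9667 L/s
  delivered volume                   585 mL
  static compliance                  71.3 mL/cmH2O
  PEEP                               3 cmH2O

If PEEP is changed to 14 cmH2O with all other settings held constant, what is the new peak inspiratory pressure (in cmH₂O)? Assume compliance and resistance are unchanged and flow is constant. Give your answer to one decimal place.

25.1

PIP = Vt/C + R·V̇ + PEEP (constant-flow equation of motion).
Only the baseline term changes: ΔPIP = ΔPEEP = 14 − 3 = 11.0 cmH2O.
Original PIP = 585/71.3 + 3.0×0.9667 + 3 = 14.105 cmH2O; new PIP = 14.105 + (11.0) = 25.105 cmH2O.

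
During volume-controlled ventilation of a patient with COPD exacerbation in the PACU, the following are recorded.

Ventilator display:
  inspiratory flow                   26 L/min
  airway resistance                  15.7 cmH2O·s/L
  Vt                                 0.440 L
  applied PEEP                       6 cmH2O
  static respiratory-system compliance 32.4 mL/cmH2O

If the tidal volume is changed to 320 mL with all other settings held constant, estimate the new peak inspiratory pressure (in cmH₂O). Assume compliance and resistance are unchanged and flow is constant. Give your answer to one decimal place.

Flow: 26 L/min ÷ 60 = 0.4333 L/s.
PIP = Vt/C + R·V̇ + PEEP (constant-flow equation of motion).
Only the elastic term changes: ΔPIP = ΔVt / C = (320 − 440) / 32.4 = -3.704 cmH2O.
Original PIP = 440/32.4 + 15.7×0.4333 + 6 = 26.383 cmH2O; new PIP = 26.383 + (-3.704) = 22.679 cmH2O.

22.7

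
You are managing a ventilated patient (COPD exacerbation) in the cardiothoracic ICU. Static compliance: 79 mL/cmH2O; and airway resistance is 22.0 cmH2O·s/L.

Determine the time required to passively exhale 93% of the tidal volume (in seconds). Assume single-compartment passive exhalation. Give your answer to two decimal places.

4.62

τ = R × C = 22.0 × 79 mL/cmH2O = 22.0 × 0.079 L/cmH2O = 1.738 s.
Exhaled fraction f = 1 − e^(−t/τ) → t = −τ·ln(1 − f) = −1.738·ln(0.07) = 4.622 s.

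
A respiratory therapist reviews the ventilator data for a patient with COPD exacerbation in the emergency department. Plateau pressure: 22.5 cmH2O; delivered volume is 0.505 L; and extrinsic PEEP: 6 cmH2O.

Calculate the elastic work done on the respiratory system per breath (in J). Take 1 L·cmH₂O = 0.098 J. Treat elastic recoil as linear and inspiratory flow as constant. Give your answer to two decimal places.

Elastic work ≈ ½ × (Pplat − PEEP) × Vt = 0.5 × (22.5 − 6) × 0.505 L = 0.5 × 16.5 × 0.505 = 4.166 L·cmH2O.
× 0.098 J/(L·cmH2O) → 0.4083 J.

0.41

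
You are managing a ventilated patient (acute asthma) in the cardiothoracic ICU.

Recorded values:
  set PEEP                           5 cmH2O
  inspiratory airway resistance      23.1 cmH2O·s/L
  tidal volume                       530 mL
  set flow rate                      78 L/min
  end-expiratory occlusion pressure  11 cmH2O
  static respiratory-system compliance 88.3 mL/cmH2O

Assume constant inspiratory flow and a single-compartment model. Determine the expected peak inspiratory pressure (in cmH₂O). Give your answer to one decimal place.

Flow: 78 L/min ÷ 60 = 1.3 L/s.
Total PEEP = 11 cmH2O (set 5 + intrinsic 6); this is the baseline alveolar pressure.
Equation of motion (constant flow): PIP = Vt/C + R·V̇ + PEEP.
PIP = 530/88.3 + 23.1×1.3 + 11 = 6.002 + 30.03 + 11 = 47.032 cmH2O.

47.0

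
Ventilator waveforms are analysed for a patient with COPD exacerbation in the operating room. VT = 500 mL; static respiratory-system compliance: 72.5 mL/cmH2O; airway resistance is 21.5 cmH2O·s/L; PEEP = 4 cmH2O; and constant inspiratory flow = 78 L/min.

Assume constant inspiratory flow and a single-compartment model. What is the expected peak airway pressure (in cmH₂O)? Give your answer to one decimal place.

Flow: 78 L/min ÷ 60 = 1.3 L/s.
Equation of motion (constant flow): PIP = Vt/C + R·V̇ + PEEP.
PIP = 500/72.5 + 21.5×1.3 + 4 = 6.897 + 27.95 + 4 = 38.847 cmH2O.

38.8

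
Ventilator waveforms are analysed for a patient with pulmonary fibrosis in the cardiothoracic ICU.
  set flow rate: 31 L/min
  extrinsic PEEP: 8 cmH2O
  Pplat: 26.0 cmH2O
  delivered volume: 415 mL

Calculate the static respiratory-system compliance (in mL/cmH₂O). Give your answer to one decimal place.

Cstat = Vt / (Pplat − PEEP) = 415 / (26.0 − 8) = 415 / 18.0 = 23.056 mL/cmH2O.

23.1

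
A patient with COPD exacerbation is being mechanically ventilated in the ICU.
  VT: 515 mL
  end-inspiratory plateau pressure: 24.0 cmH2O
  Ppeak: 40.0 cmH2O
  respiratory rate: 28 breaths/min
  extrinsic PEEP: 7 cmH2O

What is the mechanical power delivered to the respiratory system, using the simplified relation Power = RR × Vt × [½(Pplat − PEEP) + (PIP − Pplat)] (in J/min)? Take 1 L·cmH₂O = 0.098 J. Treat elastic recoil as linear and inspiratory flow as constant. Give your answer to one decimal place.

34.6

Per-breath work = Vt × [½(Pplat−PEEP) + (PIP−Pplat)] = 0.515 × [0.5×17.0 + 16.0] = 0.515 × 24.5 = 12.618 L·cmH2O.
Power = 28 × 12.618 = 353.3 L·cmH2O/min.
× 0.098 J/(L·cmH2O) → 34.623 J/min.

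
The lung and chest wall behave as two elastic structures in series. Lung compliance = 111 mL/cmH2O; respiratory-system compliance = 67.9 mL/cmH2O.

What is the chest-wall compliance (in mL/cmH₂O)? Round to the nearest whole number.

1/Ccw = 1/Crs − 1/CL.
1/Ccw = 1/67.9 − 1/111 = 0.005719.
Ccw = 174.86 mL/cmH2O.

175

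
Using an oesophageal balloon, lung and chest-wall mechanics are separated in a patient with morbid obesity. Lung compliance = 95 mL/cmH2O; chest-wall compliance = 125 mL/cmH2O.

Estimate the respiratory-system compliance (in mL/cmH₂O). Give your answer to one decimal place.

Lung and chest wall are elastances in series: 1/Crs = 1/CL + 1/Ccw.
1/Crs = 1/95 + 1/125 = 0.01853.
Crs = 53.967 mL/cmH2O.

54.0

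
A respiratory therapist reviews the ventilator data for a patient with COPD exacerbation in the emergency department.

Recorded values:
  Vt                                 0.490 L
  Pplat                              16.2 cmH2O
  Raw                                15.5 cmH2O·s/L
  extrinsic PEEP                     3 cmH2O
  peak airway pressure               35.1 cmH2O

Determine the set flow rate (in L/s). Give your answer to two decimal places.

1.22

flow = (PIP − Pplat) / Raw = 18.9 / 15.5 = 1.219 L/s.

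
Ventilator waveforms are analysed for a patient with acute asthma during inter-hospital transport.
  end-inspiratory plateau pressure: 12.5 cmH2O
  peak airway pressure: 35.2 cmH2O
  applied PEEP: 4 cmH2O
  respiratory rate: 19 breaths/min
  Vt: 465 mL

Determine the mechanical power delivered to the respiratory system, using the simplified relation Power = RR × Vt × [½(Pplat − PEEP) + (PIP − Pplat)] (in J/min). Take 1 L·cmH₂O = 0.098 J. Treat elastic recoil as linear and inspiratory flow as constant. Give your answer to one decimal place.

23.3

Per-breath work = Vt × [½(Pplat−PEEP) + (PIP−Pplat)] = 0.465 × [0.5×8.5 + 22.7] = 0.465 × 26.95 = 12.532 L·cmH2O.
Power = 19 × 12.532 = 238.11 L·cmH2O/min.
× 0.098 J/(L·cmH2O) → 23.335 J/min.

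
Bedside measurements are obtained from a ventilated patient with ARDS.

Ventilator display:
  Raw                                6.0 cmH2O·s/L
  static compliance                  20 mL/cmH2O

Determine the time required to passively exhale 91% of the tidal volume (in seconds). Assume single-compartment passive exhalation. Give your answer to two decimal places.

0.29

τ = R × C = 6.0 × 20 mL/cmH2O = 6.0 × 0.020 L/cmH2O = 0.12 s.
Exhaled fraction f = 1 − e^(−t/τ) → t = −τ·ln(1 − f) = −0.12·ln(0.09) = 0.289 s.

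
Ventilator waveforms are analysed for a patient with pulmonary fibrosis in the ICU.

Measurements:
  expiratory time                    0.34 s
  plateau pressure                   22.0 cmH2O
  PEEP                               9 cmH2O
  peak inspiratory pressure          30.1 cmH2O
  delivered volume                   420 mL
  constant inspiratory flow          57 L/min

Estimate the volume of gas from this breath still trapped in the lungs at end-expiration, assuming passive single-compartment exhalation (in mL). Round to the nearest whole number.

Flow: 57 L/min ÷ 60 = 0.95 L/s.
R = (PIP − Pplat)/V̇ = (30.1 − 22.0) / 0.95 = 8.1/0.95 = 8.526 cmH2O·s/L.
C = Vt/(Pplat − PEEP) = 420.0 / (22.0 − 9) = 420.0/13.0 = 32.308 mL/cmH2O.
τ = R × C = 8.526 × 0.03231 L/cmH2O = 0.2755 s.
Fraction remaining = e^(−Te/τ) = e^(−0.34/0.2755) = 0.2911.
Trapped volume = 420.0 × 0.2911 = 122.26 mL.

122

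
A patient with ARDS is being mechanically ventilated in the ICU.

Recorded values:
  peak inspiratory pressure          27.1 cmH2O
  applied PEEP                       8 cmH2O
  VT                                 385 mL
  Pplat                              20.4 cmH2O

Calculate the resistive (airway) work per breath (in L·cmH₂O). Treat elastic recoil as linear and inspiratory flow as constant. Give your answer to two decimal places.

With constant inspiratory flow the resistive pressure is constant at PIP − Pplat = 27.1 − 20.4 = 6.7 cmH2O, so resistive work = 6.7 × 0.385 = 2.58 L·cmH2O.

2.58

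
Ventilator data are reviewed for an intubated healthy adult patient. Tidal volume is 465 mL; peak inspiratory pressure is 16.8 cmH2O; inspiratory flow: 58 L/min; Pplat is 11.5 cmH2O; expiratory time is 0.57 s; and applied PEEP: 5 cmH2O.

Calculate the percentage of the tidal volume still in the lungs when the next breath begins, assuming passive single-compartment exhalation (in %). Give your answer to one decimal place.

23.4

Flow: 58 L/min ÷ 60 = 0.9667 L/s.
R = (PIP − Pplat)/V̇ = (16.8 − 11.5) / 0.9667 = 5.3/0.9667 = 5.483 cmH2O·s/L.
C = Vt/(Pplat − PEEP) = 465.0 / (11.5 − 5) = 465.0/6.5 = 71.538 mL/cmH2O.
τ = R × C = 5.483 × 0.07154 L/cmH2O = 0.3923 s.
Fraction remaining at end-expiration = e^(−Te/τ) = e^(−0.57/0.3923) = 0.2339 → 23.39%.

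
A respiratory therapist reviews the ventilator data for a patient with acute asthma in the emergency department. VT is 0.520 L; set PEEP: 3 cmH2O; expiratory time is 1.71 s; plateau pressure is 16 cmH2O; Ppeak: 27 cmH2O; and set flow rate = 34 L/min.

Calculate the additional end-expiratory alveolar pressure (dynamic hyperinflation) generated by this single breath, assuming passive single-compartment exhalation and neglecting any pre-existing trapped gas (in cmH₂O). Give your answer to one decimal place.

1.4

Flow: 34 L/min ÷ 60 = 0.5667 L/s.
R = (PIP − Pplat)/V̇ = (27 − 16) / 0.5667 = 11.0/0.5667 = 19.411 cmH2O·s/L.
C = Vt/(Pplat − PEEP) = 520.0 / (16 − 3) = 520.0/13.0 = 40.0 mL/cmH2O.
τ = R × C = 19.411 × 0.04 L/cmH2O = 0.7764 s.
Fraction remaining = e^(−Te/τ) = e^(−1.71/0.7764) = 0.1105; trapped volume = 520.0 × 0.1105 = 57.46 mL.
Additional alveolar pressure from trapping ≈ V_trapped / C = 57.46 / 40.0 = 1.437 cmH2O.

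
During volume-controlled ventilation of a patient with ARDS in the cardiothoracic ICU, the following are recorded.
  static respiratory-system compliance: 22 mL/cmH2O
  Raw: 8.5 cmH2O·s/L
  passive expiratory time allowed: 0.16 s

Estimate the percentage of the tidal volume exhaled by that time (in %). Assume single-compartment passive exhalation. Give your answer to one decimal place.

57.5

τ = R × C = 8.5 × 22 mL/cmH2O = 8.5 × 0.022 L/cmH2O = 0.187 s.
Passive exhalation: V(t)/V₀ = e^(−t/τ) = e^(−0.16/0.187) = 0.425.
Fraction exhaled = 1 − 0.425 = 0.575 → 57.5%.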